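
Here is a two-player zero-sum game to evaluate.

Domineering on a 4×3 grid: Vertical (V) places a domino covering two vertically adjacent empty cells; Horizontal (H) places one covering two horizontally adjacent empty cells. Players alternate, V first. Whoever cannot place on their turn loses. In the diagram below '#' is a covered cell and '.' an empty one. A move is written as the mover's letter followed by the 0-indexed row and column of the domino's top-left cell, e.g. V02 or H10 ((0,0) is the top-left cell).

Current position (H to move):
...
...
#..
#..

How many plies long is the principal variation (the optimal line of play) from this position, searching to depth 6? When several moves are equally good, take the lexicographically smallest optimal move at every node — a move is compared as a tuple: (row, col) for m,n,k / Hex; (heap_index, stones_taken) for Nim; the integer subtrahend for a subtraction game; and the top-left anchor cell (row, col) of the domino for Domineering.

[.../.../#../#..] H move#1: H00:-1/##./.../#../#..*, H01:-1/.##/.../#../#.., H10:-1/.../##./#../#.., H11:-1/.../.##/#../#.., H21:-1/.../.../###/#.., H31:-1/.../.../#../###
[##./.../#../#..] V move#2: V02:-1/###/..#/#../#.., V11:+1/##./.#./##./#..*, V12:+1/##./..#/#.#/#.., V21:+1/##./.../##./##., V22:+1/##./.../#.#/#.#
[##./.#./##./#..] H move#3: H31:-1/##./.#./##./###*
[##./.#./##./###] V move#4: V02:+1/###/.##/##./###*, V12:+1/##./.##/###/###
[###/.##/##./###] end (terminal -1, H#5); searched .../.../#../#.. to 6

PV length from [.../.../#../#..]: 4 plies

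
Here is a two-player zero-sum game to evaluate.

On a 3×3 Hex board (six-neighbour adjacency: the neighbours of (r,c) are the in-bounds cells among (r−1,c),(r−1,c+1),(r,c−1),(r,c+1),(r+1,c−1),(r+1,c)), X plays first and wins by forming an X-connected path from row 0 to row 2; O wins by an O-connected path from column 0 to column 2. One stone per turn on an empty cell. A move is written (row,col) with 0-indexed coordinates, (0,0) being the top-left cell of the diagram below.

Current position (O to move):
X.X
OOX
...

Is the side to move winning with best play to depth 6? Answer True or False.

O winning at [X.X/OOX/...]: False

p1 O@[X.X/OOX/...]: (0,1)[XOX/OOX/...]-1* (2,0)[X.X/OOX/O..]-1 (2,1)[X.X/OOX/.O.]-1 (2,2)[X.X/OOX/..O]-1
p2 X@[XOX/OOX/...]: (2,0)[XOX/OOX/X..]+1* (2,1)[XOX/OOX/.X.]+1 (2,2)[XOX/OOX/..X]+1
p3 O@[XOX/OOX/X..]: (2,1)[XOX/OOX/XO.]-1* (2,2)[XOX/OOX/X.O]-1
p4 X@[XOX/OOX/XO.]: (2,2)[XOX/OOX/XOX]+1*
p5 O@[XOX/OOX/XOX] terminal -1; root [X.X/OOX/...] d6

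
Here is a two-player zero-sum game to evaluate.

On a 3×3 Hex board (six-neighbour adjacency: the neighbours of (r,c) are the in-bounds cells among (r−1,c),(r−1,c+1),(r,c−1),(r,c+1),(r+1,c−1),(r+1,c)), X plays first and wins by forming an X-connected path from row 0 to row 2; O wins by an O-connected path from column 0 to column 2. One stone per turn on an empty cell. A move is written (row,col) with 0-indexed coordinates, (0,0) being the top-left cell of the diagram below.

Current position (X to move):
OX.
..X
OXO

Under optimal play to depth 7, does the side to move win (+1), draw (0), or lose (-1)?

value(OX./..X/OXO, X) = +1

p1 X@[OX./..X/OXO]: (0,2)[OXX/..X/OXO]+1* (1,0)[OX./X.X/OXO]+1 (1,1)[OX./.XX/OXO]+1
p2 O@[OXX/..X/OXO] terminal -1; root [OX./..X/OXO] d7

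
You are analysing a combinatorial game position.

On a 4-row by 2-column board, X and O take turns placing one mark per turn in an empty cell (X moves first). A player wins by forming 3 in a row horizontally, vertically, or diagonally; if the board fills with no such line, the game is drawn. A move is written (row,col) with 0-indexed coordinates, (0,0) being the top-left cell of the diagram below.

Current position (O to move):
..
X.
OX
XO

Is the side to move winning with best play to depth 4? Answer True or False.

ply 1, O at ../X./OX/XO | (0,0)=+0→O./X./OX/XO*; (0,1)=+0→.O/X./OX/XO; (1,1)=+0→../XO/OX/XO
ply 2, X at O./X./OX/XO | (0,1)=+0→OX/X./OX/XO*; (1,1)=+0→O./XX/OX/XO
ply 3, O at OX/X./OX/XO | (1,1)=+0→OX/XO/OX/XO*
ply 4: OX/XO/OX/XO is terminal +0 (X); from ../X./OX/XO depth 4

O winning at [../X./OX/XO]: False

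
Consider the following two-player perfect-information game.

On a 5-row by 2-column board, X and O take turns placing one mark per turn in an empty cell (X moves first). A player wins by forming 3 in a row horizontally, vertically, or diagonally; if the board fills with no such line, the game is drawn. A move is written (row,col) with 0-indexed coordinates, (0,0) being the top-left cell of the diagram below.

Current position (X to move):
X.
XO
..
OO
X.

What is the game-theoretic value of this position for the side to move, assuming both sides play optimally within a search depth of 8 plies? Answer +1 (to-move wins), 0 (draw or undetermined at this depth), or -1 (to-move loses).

value(X./XO/../OO/X., X) = +1

ply 1, X at X./XO/../OO/X. | (0,1)=-1→XX/XO/../OO/X.; (2,0)=+1→X./XO/X./OO/X.*; (2,1)=+0→X./XO/.X/OO/X.; (4,1)=-1→X./XO/../OO/XX
ply 2: X./XO/X./OO/X. is terminal -1 (O); from X./XO/../OO/X. depth 8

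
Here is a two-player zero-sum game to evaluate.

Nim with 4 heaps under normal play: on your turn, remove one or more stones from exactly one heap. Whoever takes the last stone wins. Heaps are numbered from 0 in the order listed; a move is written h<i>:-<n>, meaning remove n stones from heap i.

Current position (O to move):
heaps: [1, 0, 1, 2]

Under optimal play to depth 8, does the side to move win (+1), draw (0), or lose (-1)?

p1 O@[(1,0,1,2)]: h0:-1[(0,0,1,2)]-1 h2:-1[(1,0,0,2)]-1 h3:-1[(1,0,1,1)]-1 h3:-2[(1,0,1,0)]+1*
p2 X@[(1,0,1,0)]: h0:-1[(0,0,1,0)]-1* h2:-1[(1,0,0,0)]-1
p3 O@[(0,0,1,0)]: h2:-1[(0,0,0,0)]+1*
p4 X@[(0,0,0,0)] terminal -1; root [(1,0,1,2)] d8

value((1,0,1,2), O) = +1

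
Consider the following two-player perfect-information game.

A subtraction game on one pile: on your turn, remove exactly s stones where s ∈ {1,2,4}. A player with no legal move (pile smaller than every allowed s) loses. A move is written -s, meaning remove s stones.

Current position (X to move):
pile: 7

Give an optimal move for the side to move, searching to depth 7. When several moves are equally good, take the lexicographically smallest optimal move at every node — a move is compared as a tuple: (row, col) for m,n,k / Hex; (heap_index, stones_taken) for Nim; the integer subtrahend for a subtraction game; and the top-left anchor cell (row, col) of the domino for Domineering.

X's best at [7]: -1

ply 1, X at 7 | -1=+1→6*; -2=-1→5; -4=+1→3
ply 2, O at 6 | -1=-1→5*; -2=-1→4; -4=-1→2
ply 3, X at 5 | -1=-1→4; -2=+1→3*; -4=-1→1
ply 4, O at 3 | -1=-1→2*; -2=-1→1
ply 5, X at 2 | -1=-1→1; -2=+1→0*
ply 6: 0 is terminal -1 (O); from 7 depth 7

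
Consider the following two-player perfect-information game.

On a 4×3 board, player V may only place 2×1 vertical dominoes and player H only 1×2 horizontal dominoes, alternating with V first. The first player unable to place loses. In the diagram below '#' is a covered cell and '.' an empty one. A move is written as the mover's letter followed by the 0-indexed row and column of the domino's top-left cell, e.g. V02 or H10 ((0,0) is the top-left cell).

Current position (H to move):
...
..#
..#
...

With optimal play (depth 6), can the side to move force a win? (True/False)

[.../..#/..#/...] H move#1: H00:-1/##./..#/..#/...*, H01:-1/.##/..#/..#/..., H10:-1/.../###/..#/..., H20:-1/.../..#/###/..., H30:-1/.../..#/..#/##., H31:-1/.../..#/..#/.##
[##./..#/..#/...] V move#2: V10:+1/##./#.#/#.#/...*, V11:+1/##./.##/.##/..., V20:+1/##./..#/#.#/#.., V21:+1/##./..#/.##/.#.
[##./#.#/#.#/...] H move#3: H30:-1/##./#.#/#.#/##.*, H31:-1/##./#.#/#.#/.##
[##./#.#/#.#/##.] V move#4: V11:+1/##./###/###/##.*
[##./###/###/##.] end (terminal -1, H#5); searched .../..#/..#/... to 6

H winning at [.../..#/..#/...]: False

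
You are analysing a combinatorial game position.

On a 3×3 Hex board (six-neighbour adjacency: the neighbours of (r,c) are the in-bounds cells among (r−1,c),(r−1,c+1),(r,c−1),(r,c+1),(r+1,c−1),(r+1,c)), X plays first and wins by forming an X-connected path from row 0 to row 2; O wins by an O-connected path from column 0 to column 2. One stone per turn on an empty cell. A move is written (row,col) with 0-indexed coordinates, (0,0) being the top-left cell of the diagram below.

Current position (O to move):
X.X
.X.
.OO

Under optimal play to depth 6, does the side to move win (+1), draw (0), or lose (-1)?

value(X.X/.X./.OO, O) = +1

[X.X/.X./.OO] O move#1: (0,1):-1/XOX/.X./.OO, (1,0):-1/X.X/OX./.OO, (1,2):-1/X.X/.XO/.OO, (2,0):+1/X.X/.X./OOO*
[X.X/.X./OOO] end (terminal -1, X#2); searched X.X/.X./.OO to 6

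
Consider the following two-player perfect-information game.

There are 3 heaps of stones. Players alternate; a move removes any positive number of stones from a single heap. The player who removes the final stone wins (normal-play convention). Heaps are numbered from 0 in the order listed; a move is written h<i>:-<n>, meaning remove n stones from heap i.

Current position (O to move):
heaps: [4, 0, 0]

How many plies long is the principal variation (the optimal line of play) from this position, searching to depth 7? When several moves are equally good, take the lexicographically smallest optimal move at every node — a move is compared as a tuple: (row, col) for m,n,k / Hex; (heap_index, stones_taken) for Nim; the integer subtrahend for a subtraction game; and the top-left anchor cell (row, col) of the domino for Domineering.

ply 1, O at (4,0,0) | h0:-1=-1→(3,0,0); h0:-2=-1→(2,0,0); h0:-3=-1→(1,0,0); h0:-4=+1→(0,0,0)*
ply 2: (0,0,0) is terminal -1 (X); from (4,0,0) depth 7

PV length from [(4,0,0)]: 1 ply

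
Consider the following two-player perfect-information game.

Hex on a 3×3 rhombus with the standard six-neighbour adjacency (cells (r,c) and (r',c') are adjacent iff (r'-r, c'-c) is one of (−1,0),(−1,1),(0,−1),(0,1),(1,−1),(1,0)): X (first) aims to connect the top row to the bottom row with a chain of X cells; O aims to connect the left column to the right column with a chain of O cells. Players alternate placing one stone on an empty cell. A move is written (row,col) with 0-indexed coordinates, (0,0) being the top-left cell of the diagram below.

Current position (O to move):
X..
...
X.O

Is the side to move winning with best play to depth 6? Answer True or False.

[X../.../X.O] O move#1: (0,1):-1/XO./.../X.O*, (0,2):-1/X.O/.../X.O, (1,0):-1/X../O../X.O, (1,1):-1/X../.O./X.O, (1,2):-1/X../..O/X.O, (2,1):-1/X../.../XOO
[XO./.../X.O] X move#2: (0,2):+1/XOX/.../X.O*, (1,0):+1/XO./X../X.O, (1,1):+1/XO./.X./X.O, (1,2):+1/XO./..X/X.O, (2,1):+1/XO./.../XXO
[XOX/.../X.O] O move#3: (1,0):-1/XOX/O../X.O*, (1,1):-1/XOX/.O./X.O, (1,2):-1/XOX/..O/X.O, (2,1):-1/XOX/.../XOO
[XOX/O../X.O] X move#4: (1,1):+1/XOX/OX./X.O*, (1,2):+1/XOX/O.X/X.O, (2,1):+1/XOX/O../XXO
[XOX/OX./X.O] end (terminal -1, O#5); searched X../.../X.O to 6

O winning at [X../.../X.O]: False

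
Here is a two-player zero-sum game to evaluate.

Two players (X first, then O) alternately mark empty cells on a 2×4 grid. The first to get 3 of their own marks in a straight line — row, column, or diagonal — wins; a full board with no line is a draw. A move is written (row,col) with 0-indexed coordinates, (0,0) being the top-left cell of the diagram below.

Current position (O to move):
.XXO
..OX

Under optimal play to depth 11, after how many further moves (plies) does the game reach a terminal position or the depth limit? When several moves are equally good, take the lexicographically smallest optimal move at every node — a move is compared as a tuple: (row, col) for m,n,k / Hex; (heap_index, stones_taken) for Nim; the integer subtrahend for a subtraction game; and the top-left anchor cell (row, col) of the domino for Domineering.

PV length from [.XXO/..OX]: 3 plies

ply 1, O at .XXO/..OX | (0,0)=+0→OXXO/..OX*; (1,0)=-1→.XXO/O.OX; (1,1)=-1→.XXO/.OOX
ply 2, X at OXXO/..OX | (1,0)=+0→OXXO/X.OX*; (1,1)=+0→OXXO/.XOX
ply 3, O at OXXO/X.OX | (1,1)=+0→OXXO/XOOX*
ply 4: OXXO/XOOX is terminal +0 (X); from .XXO/..OX depth 11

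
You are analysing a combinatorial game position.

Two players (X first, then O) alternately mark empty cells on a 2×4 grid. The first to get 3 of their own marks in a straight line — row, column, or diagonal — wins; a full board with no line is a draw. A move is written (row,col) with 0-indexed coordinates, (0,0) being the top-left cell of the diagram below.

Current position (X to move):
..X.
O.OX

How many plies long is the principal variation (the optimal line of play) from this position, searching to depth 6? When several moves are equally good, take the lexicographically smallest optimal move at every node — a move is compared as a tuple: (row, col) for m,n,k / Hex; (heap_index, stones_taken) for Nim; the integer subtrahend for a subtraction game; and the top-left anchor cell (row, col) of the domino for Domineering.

PV length from [..X./O.OX]: 4 plies

ply 1, X at ..X./O.OX | (0,0)=-1→X.X./O.OX; (0,1)=-1→.XX./O.OX; (0,3)=-1→..XX/O.OX; (1,1)=+0→..X./OXOX*
ply 2, O at ..X./OXOX | (0,0)=+0→O.X./OXOX*; (0,1)=+0→.OX./OXOX; (0,3)=+0→..XO/OXOX
ply 3, X at O.X./OXOX | (0,1)=+0→OXX./OXOX*; (0,3)=+0→O.XX/OXOX
ply 4, O at OXX./OXOX | (0,3)=+0→OXXO/OXOX*
ply 5: OXXO/OXOX is terminal +0 (X); from ..X./O.OX depth 6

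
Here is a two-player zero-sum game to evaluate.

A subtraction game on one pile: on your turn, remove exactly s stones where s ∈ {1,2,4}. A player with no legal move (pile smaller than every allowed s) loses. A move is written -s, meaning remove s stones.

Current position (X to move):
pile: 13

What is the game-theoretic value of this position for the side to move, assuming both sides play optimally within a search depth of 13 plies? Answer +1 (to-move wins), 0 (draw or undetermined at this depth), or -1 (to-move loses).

p1 X@[13]: -1[12]+1* -2[11]-1 -4[9]+1
p2 O@[12]: -1[11]-1* -2[10]-1 -4[8]-1
p3 X@[11]: -1[10]-1 -2[9]+1* -4[7]-1
p4 O@[9]: -1[8]-1* -2[7]-1 -4[5]-1
p5 X@[8]: -1[7]-1 -2[6]+1* -4[4]-1
p6 O@[6]: -1[5]-1* -2[4]-1 -4[2]-1
p7 X@[5]: -1[4]-1 -2[3]+1* -4[1]-1
p8 O@[3]: -1[2]-1* -2[1]-1
p9 X@[2]: -1[1]-1 -2[0]+1*
p10 O@[0] terminal -1; root [13] d13

value(13, X) = +1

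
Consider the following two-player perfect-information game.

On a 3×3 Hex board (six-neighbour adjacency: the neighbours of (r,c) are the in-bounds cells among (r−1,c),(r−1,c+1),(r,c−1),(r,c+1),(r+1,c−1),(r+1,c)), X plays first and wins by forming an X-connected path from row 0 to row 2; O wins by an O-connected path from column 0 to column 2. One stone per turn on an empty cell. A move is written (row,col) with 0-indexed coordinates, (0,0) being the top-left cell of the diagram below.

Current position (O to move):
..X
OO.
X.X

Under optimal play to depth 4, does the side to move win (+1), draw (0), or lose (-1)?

value(..X/OO./X.X, O) = +1

p1 O@[..X/OO./X.X]: (0,0)[O.X/OO./X.X]-1 (0,1)[.OX/OO./X.X]-1 (1,2)[..X/OOO/X.X]+1* (2,1)[..X/OO./XOX]-1
p2 X@[..X/OOO/X.X] terminal -1; root [..X/OO./X.X] d4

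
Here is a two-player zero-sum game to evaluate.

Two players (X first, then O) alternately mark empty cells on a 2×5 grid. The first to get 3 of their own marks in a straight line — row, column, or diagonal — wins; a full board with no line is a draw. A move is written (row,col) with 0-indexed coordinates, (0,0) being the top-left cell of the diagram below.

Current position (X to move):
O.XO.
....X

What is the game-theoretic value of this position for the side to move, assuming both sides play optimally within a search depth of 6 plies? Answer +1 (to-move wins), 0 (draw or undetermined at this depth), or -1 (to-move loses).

value(O.XO./....X, X) = 0

ply 1, X at O.XO./....X | (0,1)=+0→OXXO./....X*; (0,4)=+0→O.XOX/....X; (1,0)=+0→O.XO./X...X; (1,1)=+0→O.XO./.X..X; (1,2)=+0→O.XO./..X.X; (1,3)=+0→O.XO./...XX
ply 2, O at OXXO./....X | (0,4)=+0→OXXOO/....X*; (1,0)=+0→OXXO./O...X; (1,1)=+0→OXXO./.O..X; (1,2)=+0→OXXO./..O.X; (1,3)=+0→OXXO./...OX
ply 3, X at OXXOO/....X | (1,0)=+0→OXXOO/X...X*; (1,1)=+0→OXXOO/.X..X; (1,2)=+0→OXXOO/..X.X; (1,3)=+0→OXXOO/...XX
ply 4, O at OXXOO/X...X | (1,1)=+0→OXXOO/XO..X*; (1,2)=+0→OXXOO/X.O.X; (1,3)=+0→OXXOO/X..OX
ply 5, X at OXXOO/XO..X | (1,2)=+0→OXXOO/XOX.X*; (1,3)=+0→OXXOO/XO.XX
ply 6, O at OXXOO/XOX.X | (1,3)=+0→OXXOO/XOXOX*
ply 7: OXXOO/XOXOX is terminal +0 (X); from O.XO./....X depth 6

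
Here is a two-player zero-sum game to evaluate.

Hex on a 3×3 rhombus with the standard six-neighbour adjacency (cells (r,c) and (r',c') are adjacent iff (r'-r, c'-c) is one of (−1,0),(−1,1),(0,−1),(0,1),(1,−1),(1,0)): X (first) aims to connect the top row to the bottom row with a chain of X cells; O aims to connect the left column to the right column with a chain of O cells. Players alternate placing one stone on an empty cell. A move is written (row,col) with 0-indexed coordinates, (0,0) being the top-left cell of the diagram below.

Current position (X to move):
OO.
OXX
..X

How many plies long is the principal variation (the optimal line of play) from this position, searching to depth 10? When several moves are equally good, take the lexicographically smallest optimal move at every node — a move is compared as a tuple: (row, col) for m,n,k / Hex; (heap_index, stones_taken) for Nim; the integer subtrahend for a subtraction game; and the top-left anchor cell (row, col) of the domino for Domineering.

ply 1, X at OO./OXX/..X | (0,2)=+1→OOX/OXX/..X*; (2,0)=-1→OO./OXX/X.X; (2,1)=-1→OO./OXX/.XX
ply 2: OOX/OXX/..X is terminal -1 (O); from OO./OXX/..X depth 10

PV length from [OO./OXX/..X]: 1 ply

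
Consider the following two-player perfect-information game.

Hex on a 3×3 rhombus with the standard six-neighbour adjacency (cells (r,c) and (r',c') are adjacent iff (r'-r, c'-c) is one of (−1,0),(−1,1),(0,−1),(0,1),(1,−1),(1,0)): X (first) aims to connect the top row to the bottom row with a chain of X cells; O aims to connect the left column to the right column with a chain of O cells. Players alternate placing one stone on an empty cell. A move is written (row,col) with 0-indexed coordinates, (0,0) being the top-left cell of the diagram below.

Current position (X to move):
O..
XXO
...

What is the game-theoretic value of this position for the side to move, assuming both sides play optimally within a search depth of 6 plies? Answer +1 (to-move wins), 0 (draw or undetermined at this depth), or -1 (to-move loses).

p1 X@[O../XXO/...]: (0,1)[OX./XXO/...]+1* (0,2)[O.X/XXO/...]+1 (2,0)[O../XXO/X..]+1 (2,1)[O../XXO/.X.]+1 (2,2)[O../XXO/..X]+1
p2 O@[OX./XXO/...]: (0,2)[OXO/XXO/...]-1* (2,0)[OX./XXO/O..]-1 (2,1)[OX./XXO/.O.]-1 (2,2)[OX./XXO/..O]-1
p3 X@[OXO/XXO/...]: (2,0)[OXO/XXO/X..]+1* (2,1)[OXO/XXO/.X.]+1 (2,2)[OXO/XXO/..X]+1
p4 O@[OXO/XXO/X..] terminal -1; root [O../XXO/...] d6

value(O../XXO/..., X) = +1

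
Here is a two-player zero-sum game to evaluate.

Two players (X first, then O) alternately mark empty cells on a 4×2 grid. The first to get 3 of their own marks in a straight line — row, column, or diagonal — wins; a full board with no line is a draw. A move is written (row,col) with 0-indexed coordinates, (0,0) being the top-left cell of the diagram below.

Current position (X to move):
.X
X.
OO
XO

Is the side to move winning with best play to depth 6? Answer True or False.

X winning at [.X/X./OO/XO]: False

ply 1, X at .X/X./OO/XO | (0,0)=-1→XX/X./OO/XO; (1,1)=+0→.X/XX/OO/XO*
ply 2, O at .X/XX/OO/XO | (0,0)=+0→OX/XX/OO/XO*
ply 3: OX/XX/OO/XO is terminal +0 (X); from .X/X./OO/XO depth 6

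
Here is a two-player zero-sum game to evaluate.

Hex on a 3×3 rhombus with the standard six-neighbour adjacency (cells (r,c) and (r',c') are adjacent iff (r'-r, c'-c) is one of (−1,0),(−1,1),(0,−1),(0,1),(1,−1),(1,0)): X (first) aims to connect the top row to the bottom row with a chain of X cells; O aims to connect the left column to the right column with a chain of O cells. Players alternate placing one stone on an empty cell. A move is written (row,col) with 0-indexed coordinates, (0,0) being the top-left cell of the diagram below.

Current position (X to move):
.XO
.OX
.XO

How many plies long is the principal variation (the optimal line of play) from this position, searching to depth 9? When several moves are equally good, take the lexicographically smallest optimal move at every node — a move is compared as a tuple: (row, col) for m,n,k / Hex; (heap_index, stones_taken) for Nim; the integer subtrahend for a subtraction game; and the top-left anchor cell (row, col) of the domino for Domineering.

PV length from [.XO/.OX/.XO]: 2 plies

[.XO/.OX/.XO] X move#1: (0,0):-1/XXO/.OX/.XO*, (1,0):-1/.XO/XOX/.XO, (2,0):-1/.XO/.OX/XXO
[XXO/.OX/.XO] O move#2: (1,0):+1/XXO/OOX/.XO*, (2,0):+1/XXO/.OX/OXO
[XXO/OOX/.XO] end (terminal -1, X#3); searched .XO/.OX/.XO to 9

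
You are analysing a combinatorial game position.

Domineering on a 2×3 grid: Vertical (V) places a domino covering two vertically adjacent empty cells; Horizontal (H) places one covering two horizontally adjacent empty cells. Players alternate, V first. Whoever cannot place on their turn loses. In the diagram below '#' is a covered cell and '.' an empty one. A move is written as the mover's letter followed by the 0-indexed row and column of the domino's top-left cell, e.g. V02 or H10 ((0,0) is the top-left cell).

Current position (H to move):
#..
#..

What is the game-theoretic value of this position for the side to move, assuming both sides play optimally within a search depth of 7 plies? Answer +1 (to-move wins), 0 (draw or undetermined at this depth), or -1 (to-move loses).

value(#../#.., H) = +1

p1 H@[#../#..]: H01[###/#..]+1* H11[#../###]+1
p2 V@[###/#..] terminal -1; root [#../#..] d7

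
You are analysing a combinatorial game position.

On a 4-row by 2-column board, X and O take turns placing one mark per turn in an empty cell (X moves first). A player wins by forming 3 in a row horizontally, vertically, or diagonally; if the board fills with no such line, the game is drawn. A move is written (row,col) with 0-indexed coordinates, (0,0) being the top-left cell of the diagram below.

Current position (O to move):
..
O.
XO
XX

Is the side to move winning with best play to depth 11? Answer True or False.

O winning at [../O./XO/XX]: False

p1 O@[../O./XO/XX]: (0,0)[O./O./XO/XX]+0* (0,1)[.O/O./XO/XX]+0 (1,1)[../OO/XO/XX]+0
p2 X@[O./O./XO/XX]: (0,1)[OX/O./XO/XX]+0* (1,1)[O./OX/XO/XX]+0
p3 O@[OX/O./XO/XX]: (1,1)[OX/OO/XO/XX]+0*
p4 X@[OX/OO/XO/XX] terminal +0; root [../O./XO/XX] d11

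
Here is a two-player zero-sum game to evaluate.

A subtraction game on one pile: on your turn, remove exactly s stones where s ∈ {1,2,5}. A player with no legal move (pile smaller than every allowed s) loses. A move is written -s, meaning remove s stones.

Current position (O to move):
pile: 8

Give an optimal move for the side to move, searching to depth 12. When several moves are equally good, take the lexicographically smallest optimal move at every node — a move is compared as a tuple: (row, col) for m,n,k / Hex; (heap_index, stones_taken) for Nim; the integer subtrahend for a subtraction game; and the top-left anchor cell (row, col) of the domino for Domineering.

O's best at [8]: -2

ply 1, O at 8 | -1=-1→7; -2=+1→6*; -5=+1→3
ply 2, X at 6 | -1=-1→5*; -2=-1→4; -5=-1→1
ply 3, O at 5 | -1=-1→4; -2=+1→3*; -5=+1→0
ply 4, X at 3 | -1=-1→2*; -2=-1→1
ply 5, O at 2 | -1=-1→1; -2=+1→0*
ply 6: 0 is terminal -1 (X); from 8 depth 12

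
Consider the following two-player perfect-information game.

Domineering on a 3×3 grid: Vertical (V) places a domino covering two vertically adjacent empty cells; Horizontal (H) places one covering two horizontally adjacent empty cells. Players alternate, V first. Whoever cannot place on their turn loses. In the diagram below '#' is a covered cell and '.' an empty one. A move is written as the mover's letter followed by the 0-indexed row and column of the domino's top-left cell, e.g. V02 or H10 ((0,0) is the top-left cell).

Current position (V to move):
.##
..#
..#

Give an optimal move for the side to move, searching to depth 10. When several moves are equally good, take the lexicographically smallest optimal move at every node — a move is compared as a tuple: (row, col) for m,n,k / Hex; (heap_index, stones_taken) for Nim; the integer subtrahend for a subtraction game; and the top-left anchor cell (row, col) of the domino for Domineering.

p1 V@[.##/..#/..#]: V00[###/#.#/..#]-1 V10[.##/#.#/#.#]+1* V11[.##/.##/.##]+1
p2 H@[.##/#.#/#.#] terminal -1; root [.##/..#/..#] d10

V's best at [.##/..#/..#]: V10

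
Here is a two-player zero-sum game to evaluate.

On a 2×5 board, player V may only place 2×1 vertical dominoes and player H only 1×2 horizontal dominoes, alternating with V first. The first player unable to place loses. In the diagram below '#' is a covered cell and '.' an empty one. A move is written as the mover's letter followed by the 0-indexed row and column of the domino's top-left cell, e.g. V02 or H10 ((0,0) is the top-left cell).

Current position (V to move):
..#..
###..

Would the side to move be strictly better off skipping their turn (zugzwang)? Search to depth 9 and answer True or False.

zugzwang(..#../###.., V) = False

p1 V@[..#../###..]: V03[..##./####.]+1* V04[..#.#/###.#]+1
p2 H@[..##./####.]: H00[####./####.]-1*
p3 V@[####./####.]: V04[#####/#####]+1*
p4 H@[#####/#####] terminal -1; root [..#../###..] d9
pass branch (H moves first from the same position):
  | p1 H@[..#../###..]: H00[###../###..]-1 H03[..###/###..]+1* H13[..#../#####]+1
  | p2 V@[..###/###..] terminal -1; root [..#../###..] d9
V moving scores +1; V passing scores -1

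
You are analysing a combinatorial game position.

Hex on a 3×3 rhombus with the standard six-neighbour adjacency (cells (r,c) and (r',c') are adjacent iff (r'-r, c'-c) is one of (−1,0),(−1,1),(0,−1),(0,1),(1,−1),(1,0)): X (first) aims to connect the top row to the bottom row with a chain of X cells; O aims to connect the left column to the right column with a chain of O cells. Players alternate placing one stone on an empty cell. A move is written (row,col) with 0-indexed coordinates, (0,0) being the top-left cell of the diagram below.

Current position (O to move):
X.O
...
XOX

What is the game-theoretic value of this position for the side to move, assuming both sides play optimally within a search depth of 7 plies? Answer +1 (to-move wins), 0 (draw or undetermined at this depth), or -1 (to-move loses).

p1 O@[X.O/.../XOX]: (0,1)[XOO/.../XOX]-1 (1,0)[X.O/O../XOX]+1* (1,1)[X.O/.O./XOX]-1 (1,2)[X.O/..O/XOX]-1
p2 X@[X.O/O../XOX]: (0,1)[XXO/O../XOX]-1* (1,1)[X.O/OX./XOX]-1 (1,2)[X.O/O.X/XOX]-1
p3 O@[XXO/O../XOX]: (1,1)[XXO/OO./XOX]+1* (1,2)[XXO/O.O/XOX]-1
p4 X@[XXO/OO./XOX] terminal -1; root [X.O/.../XOX] d7

value(X.O/.../XOX, O) = +1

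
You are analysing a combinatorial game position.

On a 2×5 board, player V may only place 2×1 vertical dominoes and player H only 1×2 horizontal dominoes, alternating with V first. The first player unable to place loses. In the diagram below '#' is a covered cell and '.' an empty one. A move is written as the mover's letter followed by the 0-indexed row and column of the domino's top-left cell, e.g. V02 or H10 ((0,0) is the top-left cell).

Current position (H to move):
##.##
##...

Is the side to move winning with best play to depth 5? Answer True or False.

H winning at [##.##/##...]: True

[##.##/##...] H move#1: H12:+1/##.##/####.*, H13:-1/##.##/##.##
[##.##/####.] end (terminal -1, V#2); searched ##.##/##... to 5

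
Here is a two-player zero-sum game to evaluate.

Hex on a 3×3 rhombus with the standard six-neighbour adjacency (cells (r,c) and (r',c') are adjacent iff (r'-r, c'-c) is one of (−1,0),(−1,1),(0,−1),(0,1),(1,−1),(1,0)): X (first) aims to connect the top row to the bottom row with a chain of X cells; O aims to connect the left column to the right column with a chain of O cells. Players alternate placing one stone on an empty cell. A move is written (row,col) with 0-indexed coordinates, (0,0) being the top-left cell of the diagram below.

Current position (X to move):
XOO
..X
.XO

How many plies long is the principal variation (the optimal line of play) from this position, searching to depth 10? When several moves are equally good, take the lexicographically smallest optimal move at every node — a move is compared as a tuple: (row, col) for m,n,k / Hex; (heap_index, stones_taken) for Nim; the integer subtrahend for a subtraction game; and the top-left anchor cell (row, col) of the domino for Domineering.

PV length from [XOO/..X/.XO]: 3 plies

p1 X@[XOO/..X/.XO]: (1,0)[XOO/X.X/.XO]+1* (1,1)[XOO/.XX/.XO]-1 (2,0)[XOO/..X/XXO]-1
p2 O@[XOO/X.X/.XO]: (1,1)[XOO/XOX/.XO]-1* (2,0)[XOO/X.X/OXO]-1
p3 X@[XOO/XOX/.XO]: (2,0)[XOO/XOX/XXO]+1*
p4 O@[XOO/XOX/XXO] terminal -1; root [XOO/..X/.XO] d10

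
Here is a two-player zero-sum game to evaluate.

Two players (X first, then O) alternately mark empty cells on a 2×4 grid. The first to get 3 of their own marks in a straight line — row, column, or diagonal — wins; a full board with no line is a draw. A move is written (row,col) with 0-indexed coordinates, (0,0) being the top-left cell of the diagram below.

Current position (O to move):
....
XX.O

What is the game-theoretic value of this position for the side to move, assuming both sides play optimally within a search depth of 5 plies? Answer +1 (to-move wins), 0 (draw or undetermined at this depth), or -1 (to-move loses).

value(..../XX.O, O) = 0

ply 1, O at ..../XX.O | (0,0)=-1→O.../XX.O; (0,1)=-1→.O../XX.O; (0,2)=-1→..O./XX.O; (0,3)=-1→...O/XX.O; (1,2)=+0→..../XXOO*
ply 2, X at ..../XXOO | (0,0)=+0→X.../XXOO*; (0,1)=+0→.X../XXOO; (0,2)=+0→..X./XXOO; (0,3)=+0→...X/XXOO
ply 3, O at X.../XXOO | (0,1)=+0→XO../XXOO*; (0,2)=+0→X.O./XXOO; (0,3)=+0→X..O/XXOO
ply 4, X at XO../XXOO | (0,2)=+0→XOX./XXOO*; (0,3)=+0→XO.X/XXOO
ply 5, O at XOX./XXOO | (0,3)=+0→XOXO/XXOO*
ply 6: XOXO/XXOO is terminal +0 (X); from ..../XX.O depth 5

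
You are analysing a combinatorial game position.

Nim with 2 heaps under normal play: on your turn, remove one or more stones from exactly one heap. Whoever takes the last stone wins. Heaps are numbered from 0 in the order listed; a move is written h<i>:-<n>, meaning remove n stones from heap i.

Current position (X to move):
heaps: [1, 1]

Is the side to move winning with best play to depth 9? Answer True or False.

[(1,1)] X move#1: h0:-1:-1/(0,1)*, h1:-1:-1/(1,0)
[(0,1)] O move#2: h1:-1:+1/(0,0)*
[(0,0)] end (terminal -1, X#3); searched (1,1) to 9

X winning at [(1,1)]: False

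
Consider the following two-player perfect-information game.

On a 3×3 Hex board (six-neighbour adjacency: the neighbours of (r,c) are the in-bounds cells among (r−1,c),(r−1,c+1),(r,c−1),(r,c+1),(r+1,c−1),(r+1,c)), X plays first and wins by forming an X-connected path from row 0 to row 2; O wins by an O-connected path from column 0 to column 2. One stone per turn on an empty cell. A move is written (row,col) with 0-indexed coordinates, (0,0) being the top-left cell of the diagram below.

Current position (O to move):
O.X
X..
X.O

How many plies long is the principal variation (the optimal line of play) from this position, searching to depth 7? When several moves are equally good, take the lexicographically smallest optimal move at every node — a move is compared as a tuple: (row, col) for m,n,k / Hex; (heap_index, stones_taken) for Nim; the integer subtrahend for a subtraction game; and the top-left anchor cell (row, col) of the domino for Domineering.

PV length from [O.X/X../X.O]: 2 plies

p1 O@[O.X/X../X.O]: (0,1)[OOX/X../X.O]-1* (1,1)[O.X/XO./X.O]-1 (1,2)[O.X/X.O/X.O]-1 (2,1)[O.X/X../XOO]-1
p2 X@[OOX/X../X.O]: (1,1)[OOX/XX./X.O]+1* (1,2)[OOX/X.X/X.O]+1 (2,1)[OOX/X../XXO]+1
p3 O@[OOX/XX./X.O] terminal -1; root [O.X/X../X.O] d7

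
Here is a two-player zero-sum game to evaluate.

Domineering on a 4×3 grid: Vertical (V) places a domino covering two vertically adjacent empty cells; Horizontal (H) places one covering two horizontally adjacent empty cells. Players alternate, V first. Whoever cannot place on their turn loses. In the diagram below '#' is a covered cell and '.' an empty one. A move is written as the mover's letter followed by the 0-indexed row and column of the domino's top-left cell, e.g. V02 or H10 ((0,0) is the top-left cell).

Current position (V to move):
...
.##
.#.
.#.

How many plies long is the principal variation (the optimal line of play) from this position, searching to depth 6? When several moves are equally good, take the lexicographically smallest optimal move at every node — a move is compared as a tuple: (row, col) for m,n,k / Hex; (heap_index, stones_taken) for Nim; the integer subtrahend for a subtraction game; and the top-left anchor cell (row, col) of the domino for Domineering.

PV length from [.../.##/.#./.#.]: 3 plies

ply 1, V at .../.##/.#./.#. | V00=+1→#../###/.#./.#.*; V10=+1→.../###/##./.#.; V20=+1→.../.##/##./##.; V22=+1→.../.##/.##/.##
ply 2, H at #../###/.#./.#. | H01=-1→###/###/.#./.#.*
ply 3, V at ###/###/.#./.#. | V20=+1→###/###/##./##.*; V22=+1→###/###/.##/.##
ply 4: ###/###/##./##. is terminal -1 (H); from .../.##/.#./.#. depth 6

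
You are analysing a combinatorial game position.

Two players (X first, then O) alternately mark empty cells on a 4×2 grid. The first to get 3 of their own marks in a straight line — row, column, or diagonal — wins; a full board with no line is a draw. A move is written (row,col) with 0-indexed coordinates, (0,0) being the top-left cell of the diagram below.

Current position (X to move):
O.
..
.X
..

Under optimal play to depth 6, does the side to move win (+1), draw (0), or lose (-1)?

[O./../.X/..] X move#1: (0,1):+0/OX/../.X/.., (1,0):+0/O./X./.X/.., (1,1):+1/O./.X/.X/..*, (2,0):+0/O./../XX/.., (3,0):+0/O./../.X/X., (3,1):+0/O./../.X/.X
[O./.X/.X/..] O move#2: (0,1):-1/OO/.X/.X/..*, (1,0):-1/O./OX/.X/.., (2,0):-1/O./.X/OX/.., (3,0):-1/O./.X/.X/O., (3,1):-1/O./.X/.X/.O
[OO/.X/.X/..] X move#3: (1,0):+0/OO/XX/.X/.., (2,0):+0/OO/.X/XX/.., (3,0):+0/OO/.X/.X/X., (3,1):+1/OO/.X/.X/.X*
[OO/.X/.X/.X] end (terminal -1, O#4); searched O./../.X/.. to 6

value(O./../.X/.., X) = +1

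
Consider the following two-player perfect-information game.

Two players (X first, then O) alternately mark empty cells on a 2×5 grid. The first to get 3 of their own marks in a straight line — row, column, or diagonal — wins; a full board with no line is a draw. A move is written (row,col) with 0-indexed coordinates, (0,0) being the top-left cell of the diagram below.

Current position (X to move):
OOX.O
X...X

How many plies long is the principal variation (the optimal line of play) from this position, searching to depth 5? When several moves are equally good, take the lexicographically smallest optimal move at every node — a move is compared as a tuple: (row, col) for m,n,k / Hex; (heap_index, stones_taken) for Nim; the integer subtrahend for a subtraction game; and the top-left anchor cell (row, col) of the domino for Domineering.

[OOX.O/X...X] X move#1: (0,3):+0/OOXXO/X...X, (1,1):+0/OOX.O/XX..X, (1,2):+1/OOX.O/X.X.X*, (1,3):+0/OOX.O/X..XX
[OOX.O/X.X.X] O move#2: (0,3):-1/OOXOO/X.X.X*, (1,1):-1/OOX.O/XOX.X, (1,3):-1/OOX.O/X.XOX
[OOXOO/X.X.X] X move#3: (1,1):+1/OOXOO/XXX.X*, (1,3):+1/OOXOO/X.XXX
[OOXOO/XXX.X] end (terminal -1, O#4); searched OOX.O/X...X to 5

PV length from [OOX.O/X...X]: 3 plies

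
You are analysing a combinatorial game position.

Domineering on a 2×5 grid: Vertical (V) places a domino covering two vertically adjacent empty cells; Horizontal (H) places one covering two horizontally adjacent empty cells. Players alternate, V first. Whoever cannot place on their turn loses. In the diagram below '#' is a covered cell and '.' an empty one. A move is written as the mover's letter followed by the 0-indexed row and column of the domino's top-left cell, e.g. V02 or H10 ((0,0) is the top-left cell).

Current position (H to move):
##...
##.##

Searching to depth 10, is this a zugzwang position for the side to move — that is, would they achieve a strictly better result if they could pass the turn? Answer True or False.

zugzwang(##.../##.##, H) = False

p1 H@[##.../##.##]: H02[####./##.##]+1* H03[##.##/##.##]-1
p2 V@[####./##.##] terminal -1; root [##.../##.##] d10
suppose H passes — search the same position with V to move:
pass> p1 V@[##.../##.##]: V02[###../#####]-1*
pass> p2 H@[###../#####]: H03[#####/#####]+1*
pass> p3 V@[#####/#####] terminal -1; root [##.../##.##] d10
for H: play +1, pass +1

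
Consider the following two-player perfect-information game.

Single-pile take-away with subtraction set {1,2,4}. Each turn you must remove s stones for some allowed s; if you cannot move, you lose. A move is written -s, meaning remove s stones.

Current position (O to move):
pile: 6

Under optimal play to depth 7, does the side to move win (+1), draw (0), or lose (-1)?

value(6, O) = -1

p1 O@[6]: -1[5]-1* -2[4]-1 -4[2]-1
p2 X@[5]: -1[4]-1 -2[3]+1* -4[1]-1
p3 O@[3]: -1[2]-1* -2[1]-1
p4 X@[2]: -1[1]-1 -2[0]+1*
p5 O@[0] terminal -1; root [6] d7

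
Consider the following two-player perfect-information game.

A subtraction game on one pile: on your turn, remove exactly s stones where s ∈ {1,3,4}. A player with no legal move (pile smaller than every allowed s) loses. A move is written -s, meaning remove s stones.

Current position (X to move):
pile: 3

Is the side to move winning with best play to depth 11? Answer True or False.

X winning at [3]: True

[3] X move#1: -1:+1/2*, -3:+1/0
[2] O move#2: -1:-1/1*
[1] X move#3: -1:+1/0*
[0] end (terminal -1, O#4); searched 3 to 11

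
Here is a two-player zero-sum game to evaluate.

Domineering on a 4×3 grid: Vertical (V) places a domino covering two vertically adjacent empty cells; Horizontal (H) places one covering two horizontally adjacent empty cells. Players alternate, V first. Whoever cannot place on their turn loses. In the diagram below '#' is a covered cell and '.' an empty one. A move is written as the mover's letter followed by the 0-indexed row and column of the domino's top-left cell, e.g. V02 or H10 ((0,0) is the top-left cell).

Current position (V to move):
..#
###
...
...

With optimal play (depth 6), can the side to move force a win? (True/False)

V winning at [..#/###/.../...]: True

[..#/###/.../...] V move#1: V20:-1/..#/###/#../#.., V21:+1/..#/###/.#./.#.*, V22:-1/..#/###/..#/..#
[..#/###/.#./.#.] H move#2: H00:-1/###/###/.#./.#.*
[###/###/.#./.#.] V move#3: V20:+1/###/###/##./##.*, V22:+1/###/###/.##/.##
[###/###/##./##.] end (terminal -1, H#4); searched ..#/###/.../... to 6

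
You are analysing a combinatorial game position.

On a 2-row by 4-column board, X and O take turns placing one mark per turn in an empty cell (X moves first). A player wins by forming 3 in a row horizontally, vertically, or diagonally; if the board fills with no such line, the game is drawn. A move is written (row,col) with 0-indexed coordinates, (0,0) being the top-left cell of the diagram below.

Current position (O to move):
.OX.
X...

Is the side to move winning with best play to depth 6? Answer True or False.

O winning at [.OX./X...]: False

p1 O@[.OX./X...]: (0,0)[OOX./X...]+0* (0,3)[.OXO/X...]+0 (1,1)[.OX./XO..]+0 (1,2)[.OX./X.O.]+0 (1,3)[.OX./X..O]+0
p2 X@[OOX./X...]: (0,3)[OOXX/X...]+0* (1,1)[OOX./XX..]+0 (1,2)[OOX./X.X.]+0 (1,3)[OOX./X..X]+0
p3 O@[OOXX/X...]: (1,1)[OOXX/XO..]+0* (1,2)[OOXX/X.O.]+0 (1,3)[OOXX/X..O]+0
p4 X@[OOXX/XO..]: (1,2)[OOXX/XOX.]+0* (1,3)[OOXX/XO.X]+0
p5 O@[OOXX/XOX.]: (1,3)[OOXX/XOXO]+0*
p6 X@[OOXX/XOXO] terminal +0; root [.OX./X...] d6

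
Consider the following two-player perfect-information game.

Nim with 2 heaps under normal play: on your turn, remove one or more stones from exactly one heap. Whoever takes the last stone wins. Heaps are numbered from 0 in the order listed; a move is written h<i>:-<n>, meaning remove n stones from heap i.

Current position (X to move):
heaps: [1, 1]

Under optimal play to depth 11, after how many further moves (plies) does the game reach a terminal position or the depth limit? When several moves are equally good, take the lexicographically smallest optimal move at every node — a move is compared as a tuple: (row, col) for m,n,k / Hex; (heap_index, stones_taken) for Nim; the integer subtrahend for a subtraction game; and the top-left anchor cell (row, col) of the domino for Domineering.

PV length from [(1,1)]: 2 plies

ply 1, X at (1,1) | h0:-1=-1→(0,1)*; h1:-1=-1→(1,0)
ply 2, O at (0,1) | h1:-1=+1→(0,0)*
ply 3: (0,0) is terminal -1 (X); from (1,1) depth 11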